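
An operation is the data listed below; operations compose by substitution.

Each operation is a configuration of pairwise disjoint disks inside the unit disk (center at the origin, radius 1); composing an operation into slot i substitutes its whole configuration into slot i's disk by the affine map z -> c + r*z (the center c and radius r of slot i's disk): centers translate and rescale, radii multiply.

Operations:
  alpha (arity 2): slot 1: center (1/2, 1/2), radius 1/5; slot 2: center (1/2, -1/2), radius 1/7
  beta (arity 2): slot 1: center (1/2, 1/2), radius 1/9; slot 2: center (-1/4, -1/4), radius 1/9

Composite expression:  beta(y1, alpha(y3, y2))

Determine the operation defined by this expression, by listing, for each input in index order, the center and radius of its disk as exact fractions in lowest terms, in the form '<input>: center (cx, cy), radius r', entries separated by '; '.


y1: center (1/2, 1/2), radius 1/9; y2: center (-7/36, -11/36), radius 1/63; y3: center (-7/36, -7/36), radius 1/45

Only the slot chain above each y matters under beta; compose those maps.
tracing y1 down its 1-map path: center (1/2, 1/2), radius 1/9
tracing y3 down its 2-map path: center (-7/36, -7/36), radius 1/45
tracing y2 down its 2-map path: center (-7/36, -11/36), radius 1/63


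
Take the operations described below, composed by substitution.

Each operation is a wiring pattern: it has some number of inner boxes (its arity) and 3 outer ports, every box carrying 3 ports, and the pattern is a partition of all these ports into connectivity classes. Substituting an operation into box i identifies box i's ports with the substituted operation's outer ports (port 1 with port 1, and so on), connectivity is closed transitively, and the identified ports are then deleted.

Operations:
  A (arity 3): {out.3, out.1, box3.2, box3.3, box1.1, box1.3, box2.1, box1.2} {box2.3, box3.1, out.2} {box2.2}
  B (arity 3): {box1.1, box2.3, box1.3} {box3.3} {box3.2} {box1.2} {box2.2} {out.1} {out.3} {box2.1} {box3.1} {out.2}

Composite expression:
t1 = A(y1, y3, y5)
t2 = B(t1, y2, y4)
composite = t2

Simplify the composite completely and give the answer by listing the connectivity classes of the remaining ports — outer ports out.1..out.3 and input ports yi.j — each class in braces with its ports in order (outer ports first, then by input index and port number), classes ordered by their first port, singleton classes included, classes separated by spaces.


{out.1} {out.2} {out.3} {y1.1, y1.2, y1.3, y2.3, y3.1, y5.2, y5.3} {y2.1} {y2.2} {y3.2} {y3.3, y5.1} {y4.1} {y4.2} {y4.3}

Substituting into B glues patterns; closure does the rest.
composing A on (y1, y3, y5), with out.j its own outer ports: {out.1, out.3, y1.1, y1.2, y1.3, y3.1, y5.2, y5.3} {out.2, y3.3, y5.1} {y3.2}
composing B on (y1, y3, y5, y2, y4), with out.j its own outer ports: {out.1} {out.2} {out.3} {y1.1, y1.2, y1.3, y2.3, y3.1, y5.2, y5.3} {y2.1} {y2.2} {y3.2} {y3.3, y5.1} {y4.1} {y4.2} {y4.3}


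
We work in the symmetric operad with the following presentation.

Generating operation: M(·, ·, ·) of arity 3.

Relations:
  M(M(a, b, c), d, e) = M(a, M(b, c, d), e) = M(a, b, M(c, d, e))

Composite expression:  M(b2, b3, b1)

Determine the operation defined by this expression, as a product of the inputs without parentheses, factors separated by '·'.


b2 · b3 · b1

Every regrouping of M is equal, so read the b-inputs in written order.
M(b2, b3, b1) unparenthesizes to b2 · b3 · b1


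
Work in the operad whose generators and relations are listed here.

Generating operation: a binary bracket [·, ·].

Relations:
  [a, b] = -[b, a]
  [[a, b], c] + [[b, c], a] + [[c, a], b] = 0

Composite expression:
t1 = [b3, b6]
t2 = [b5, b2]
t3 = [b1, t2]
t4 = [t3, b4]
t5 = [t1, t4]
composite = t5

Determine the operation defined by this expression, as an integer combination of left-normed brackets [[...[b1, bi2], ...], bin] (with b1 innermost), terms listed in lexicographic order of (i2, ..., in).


[[[[[b1, b2], b5], b4], b3], b6] - [[[[[b1, b2], b5], b4], b6], b3] - [[[[[b1, b5], b2], b4], b3], b6] + [[[[[b1, b5], b2], b4], b6], b3]


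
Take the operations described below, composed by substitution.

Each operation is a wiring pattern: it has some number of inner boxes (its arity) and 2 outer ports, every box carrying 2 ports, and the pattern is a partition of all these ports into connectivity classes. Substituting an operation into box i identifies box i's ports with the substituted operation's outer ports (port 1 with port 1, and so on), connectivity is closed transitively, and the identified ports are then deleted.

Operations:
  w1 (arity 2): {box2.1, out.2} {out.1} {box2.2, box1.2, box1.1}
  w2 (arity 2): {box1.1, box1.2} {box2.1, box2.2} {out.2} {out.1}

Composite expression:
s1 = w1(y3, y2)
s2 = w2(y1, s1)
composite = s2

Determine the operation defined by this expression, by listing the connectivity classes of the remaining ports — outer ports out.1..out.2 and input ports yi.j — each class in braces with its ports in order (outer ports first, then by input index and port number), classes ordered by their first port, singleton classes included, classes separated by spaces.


Connectivity passes through glued w2-boundaries; trace each wire chain.
w1 over (y3, y2) gives {out.1} {out.2, y2.1} {y2.2, y3.1, y3.2}, out.j being that stage's outer ports
w2 over (y1, y3, y2) gives {out.1} {out.2} {y1.1, y1.2} {y2.1} {y2.2, y3.1, y3.2}, out.j being that stage's outer ports

{out.1} {out.2} {y1.1, y1.2} {y2.1} {y2.2, y3.1, y3.2}


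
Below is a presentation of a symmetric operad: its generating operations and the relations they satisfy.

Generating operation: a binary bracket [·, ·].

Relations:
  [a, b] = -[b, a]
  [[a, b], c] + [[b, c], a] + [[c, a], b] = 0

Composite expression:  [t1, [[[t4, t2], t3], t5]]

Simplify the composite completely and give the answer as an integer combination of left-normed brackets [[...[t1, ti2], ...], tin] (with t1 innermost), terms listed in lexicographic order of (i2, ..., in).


-[[[[t1, t2], t4], t3], t5] + [[[[t1, t3], t2], t4], t5] - [[[[t1, t3], t4], t2], t5] + [[[[t1, t4], t2], t3], t5] + [[[[t1, t5], t2], t4], t3] - [[[[t1, t5], t3], t2], t4] + [[[[t1, t5], t3], t4], t2] - [[[[t1, t5], t4], t2], t3]

Expand each bracket as ab - ba; the t1-initial words give the coefficients.
Composite bracket: [t1, [[[t4, t2], t3], t5]]
Full expansion: 16 signed words from ab - ba (2^4 = 16).
The t1-initial words carry the normal form:
  from t1t2t4t3t5, sign -1: term -[[[[t1, t2], t4], t3], t5]
  from t1t3t2t4t5, sign +1: term +[[[[t1, t3], t2], t4], t5]
  from t1t3t4t2t5, sign -1: term -[[[[t1, t3], t4], t2], t5]
  from t1t4t2t3t5, sign +1: term +[[[[t1, t4], t2], t3], t5]
  from t1t5t2t4t3, sign +1: term +[[[[t1, t5], t2], t4], t3]
  from t1t5t3t2t4, sign -1: term -[[[[t1, t5], t3], t2], t4]
  from t1t5t3t4t2, sign +1: term +[[[[t1, t5], t3], t4], t2]
  from t1t5t4t2t3, sign -1: term -[[[[t1, t5], t4], t2], t3]


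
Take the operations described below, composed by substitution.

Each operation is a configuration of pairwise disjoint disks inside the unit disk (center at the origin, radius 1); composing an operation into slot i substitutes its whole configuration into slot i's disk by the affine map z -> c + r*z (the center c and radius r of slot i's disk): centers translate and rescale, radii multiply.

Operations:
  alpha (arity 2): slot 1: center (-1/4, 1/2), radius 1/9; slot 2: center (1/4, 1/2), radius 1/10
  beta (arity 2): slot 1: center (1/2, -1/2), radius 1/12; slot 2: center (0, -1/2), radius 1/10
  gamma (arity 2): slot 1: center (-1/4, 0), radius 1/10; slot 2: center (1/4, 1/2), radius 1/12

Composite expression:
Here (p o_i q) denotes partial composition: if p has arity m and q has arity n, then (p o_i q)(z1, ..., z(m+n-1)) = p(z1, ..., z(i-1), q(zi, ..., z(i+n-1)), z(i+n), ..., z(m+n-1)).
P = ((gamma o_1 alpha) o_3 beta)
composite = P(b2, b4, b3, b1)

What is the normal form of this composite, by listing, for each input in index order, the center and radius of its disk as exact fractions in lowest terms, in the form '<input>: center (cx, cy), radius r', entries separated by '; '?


b1: center (1/4, 11/24), radius 1/120; b2: center (-11/40, 1/20), radius 1/90; b3: center (7/24, 11/24), radius 1/144; b4: center (-9/40, 1/20), radius 1/100

Below gamma, radii multiply path by path; the b-disk centers shift.
b2: after 2 affine steps, its disk has center (-11/40, 1/20), radius 1/90
b4: after 2 affine steps, its disk has center (-9/40, 1/20), radius 1/100
b3: after 2 affine steps, its disk has center (7/24, 11/24), radius 1/144
b1: after 2 affine steps, its disk has center (1/4, 11/24), radius 1/120


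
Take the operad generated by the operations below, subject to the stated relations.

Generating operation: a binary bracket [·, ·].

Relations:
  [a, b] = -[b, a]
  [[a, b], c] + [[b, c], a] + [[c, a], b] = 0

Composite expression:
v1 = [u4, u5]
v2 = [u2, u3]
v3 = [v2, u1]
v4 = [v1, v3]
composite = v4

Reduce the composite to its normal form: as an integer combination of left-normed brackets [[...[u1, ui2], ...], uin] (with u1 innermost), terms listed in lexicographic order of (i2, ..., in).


[[[[u1, u2], u3], u4], u5] - [[[[u1, u2], u3], u5], u4] - [[[[u1, u3], u2], u4], u5] + [[[[u1, u3], u2], u5], u4]

In the tensor algebra, words opening u1 carry the u1-anchored form.
Composite bracket: [[u4, u5], [[u2, u3], u1]]
The bracket unfolds into 16 signed words via [a, b] = ab - ba (2^4 = 16).
Keep just the words that open with u1:
  sign of u1u2u3u4u5 is +1, so it contributes +[[[[u1, u2], u3], u4], u5]
  sign of u1u2u3u5u4 is -1, so it contributes -[[[[u1, u2], u3], u5], u4]
  sign of u1u3u2u4u5 is -1, so it contributes -[[[[u1, u3], u2], u4], u5]
  sign of u1u3u2u5u4 is +1, so it contributes +[[[[u1, u3], u2], u5], u4]


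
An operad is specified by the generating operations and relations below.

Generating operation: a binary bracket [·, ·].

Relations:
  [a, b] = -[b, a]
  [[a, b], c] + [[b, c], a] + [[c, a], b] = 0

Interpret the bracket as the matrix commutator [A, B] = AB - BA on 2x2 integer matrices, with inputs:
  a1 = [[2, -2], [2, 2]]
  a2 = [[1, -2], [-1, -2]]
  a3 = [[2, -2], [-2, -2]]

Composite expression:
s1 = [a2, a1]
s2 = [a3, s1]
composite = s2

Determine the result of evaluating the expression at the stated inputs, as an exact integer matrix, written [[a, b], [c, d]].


[[0, -48], [48, 0]]

[a2, a1] = [[-6, -6], [-6, 6]]
[a3, [a2, a1]] = [[0, -48], [48, 0]]


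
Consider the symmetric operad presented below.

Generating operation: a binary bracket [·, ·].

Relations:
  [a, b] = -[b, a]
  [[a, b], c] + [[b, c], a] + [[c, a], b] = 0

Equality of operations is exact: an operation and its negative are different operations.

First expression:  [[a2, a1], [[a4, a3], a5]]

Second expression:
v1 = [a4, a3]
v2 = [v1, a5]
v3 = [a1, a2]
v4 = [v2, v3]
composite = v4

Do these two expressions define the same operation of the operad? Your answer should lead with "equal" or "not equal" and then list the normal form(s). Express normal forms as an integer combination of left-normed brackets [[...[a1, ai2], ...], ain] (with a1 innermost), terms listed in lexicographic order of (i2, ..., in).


equal: each reduces to [[[[a1, a2], a3], a4], a5] - [[[[a1, a2], a4], a3], a5] - [[[[a1, a2], a5], a3], a4] + [[[[a1, a2], a5], a4], a3]


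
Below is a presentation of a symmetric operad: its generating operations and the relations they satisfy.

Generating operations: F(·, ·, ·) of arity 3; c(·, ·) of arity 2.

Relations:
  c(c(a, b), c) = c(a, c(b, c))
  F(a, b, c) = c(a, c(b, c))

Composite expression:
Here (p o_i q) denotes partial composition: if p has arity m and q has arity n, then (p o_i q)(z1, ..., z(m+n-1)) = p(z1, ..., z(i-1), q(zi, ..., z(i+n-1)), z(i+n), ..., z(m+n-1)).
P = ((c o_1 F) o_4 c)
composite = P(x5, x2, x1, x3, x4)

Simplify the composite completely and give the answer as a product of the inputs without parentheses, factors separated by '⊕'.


Key point: c is associative — brackets drop, the x-order remains.
F(x5, x2, x1) spells out as x5 ⊕ x2 ⊕ x1
c(x3, x4) spells out as x3 ⊕ x4
c(F(x5, x2, x1), c(x3, x4)) spells out as x5 ⊕ x2 ⊕ x1 ⊕ x3 ⊕ x4

x5 ⊕ x2 ⊕ x1 ⊕ x3 ⊕ x4


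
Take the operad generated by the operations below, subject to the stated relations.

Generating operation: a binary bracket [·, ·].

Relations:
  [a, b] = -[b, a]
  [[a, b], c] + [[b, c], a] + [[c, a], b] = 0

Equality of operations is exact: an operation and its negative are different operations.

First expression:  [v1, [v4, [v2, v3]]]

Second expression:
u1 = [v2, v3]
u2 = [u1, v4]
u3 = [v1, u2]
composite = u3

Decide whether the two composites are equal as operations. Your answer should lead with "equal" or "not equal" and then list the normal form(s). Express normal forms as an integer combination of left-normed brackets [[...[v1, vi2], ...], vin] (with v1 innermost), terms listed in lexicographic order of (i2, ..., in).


not equal; first: -[[[v1, v2], v3], v4] + [[[v1, v3], v2], v4] + [[[v1, v4], v2], v3] - [[[v1, v4], v3], v2]; second: [[[v1, v2], v3], v4] - [[[v1, v3], v2], v4] - [[[v1, v4], v2], v3] + [[[v1, v4], v3], v2]

The first composite normalizes to -[[[v1, v2], v3], v4] + [[[v1, v3], v2], v4] + [[[v1, v4], v2], v3] - [[[v1, v4], v3], v2]
The second composite normalizes to [[[v1, v2], v3], v4] - [[[v1, v3], v2], v4] - [[[v1, v4], v2], v3] + [[[v1, v4], v3], v2]
Distinct normal forms: not equal.


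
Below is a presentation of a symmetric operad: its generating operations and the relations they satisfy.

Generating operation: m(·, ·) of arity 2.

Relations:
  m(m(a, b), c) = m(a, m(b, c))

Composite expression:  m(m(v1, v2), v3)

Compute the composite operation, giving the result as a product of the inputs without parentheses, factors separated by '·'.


v1 · v2 · v3

Key point: m is associative — brackets drop, the v-order remains.
m(v1, v2) spells out as v1 · v2
m(m(v1, v2), v3) spells out as v1 · v2 · v3


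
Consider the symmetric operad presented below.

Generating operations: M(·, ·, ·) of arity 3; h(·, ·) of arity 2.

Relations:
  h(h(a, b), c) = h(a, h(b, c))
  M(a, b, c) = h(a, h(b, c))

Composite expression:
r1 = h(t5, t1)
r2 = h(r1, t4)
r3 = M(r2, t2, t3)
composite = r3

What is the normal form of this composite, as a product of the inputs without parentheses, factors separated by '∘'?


t5 ∘ t1 ∘ t4 ∘ t2 ∘ t3

Every regrouping of M is equal, so read the t-inputs in written order.
h(t5, t1) flattens to t5 ∘ t1
h(h(t5, t1), t4) flattens to t5 ∘ t1 ∘ t4
M(h(h(t5, t1), t4), t2, t3) flattens to t5 ∘ t1 ∘ t4 ∘ t2 ∘ t3


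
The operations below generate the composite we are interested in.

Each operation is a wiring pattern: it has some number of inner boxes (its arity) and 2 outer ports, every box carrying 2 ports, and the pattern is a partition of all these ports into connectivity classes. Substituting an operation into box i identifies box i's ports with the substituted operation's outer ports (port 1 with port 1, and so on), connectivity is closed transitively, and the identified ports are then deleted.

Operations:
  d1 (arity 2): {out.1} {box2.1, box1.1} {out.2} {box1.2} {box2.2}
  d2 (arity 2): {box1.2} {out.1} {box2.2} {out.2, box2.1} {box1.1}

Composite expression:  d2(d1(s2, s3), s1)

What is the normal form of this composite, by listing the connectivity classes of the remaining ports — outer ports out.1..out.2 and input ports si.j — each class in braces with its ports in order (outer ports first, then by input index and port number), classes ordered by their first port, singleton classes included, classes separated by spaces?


Two ports join when wires chain via d2-identified ports.
the subtree at d1 composes to {out.1} {out.2} {s2.1, s3.1} {s2.2} {s3.2} on (s2, s3); out.j = own outer ports
the subtree at d2 composes to {out.1} {out.2, s1.1} {s1.2} {s2.1, s3.1} {s2.2} {s3.2} on (s2, s3, s1); out.j = own outer ports

{out.1} {out.2, s1.1} {s1.2} {s2.1, s3.1} {s2.2} {s3.2}


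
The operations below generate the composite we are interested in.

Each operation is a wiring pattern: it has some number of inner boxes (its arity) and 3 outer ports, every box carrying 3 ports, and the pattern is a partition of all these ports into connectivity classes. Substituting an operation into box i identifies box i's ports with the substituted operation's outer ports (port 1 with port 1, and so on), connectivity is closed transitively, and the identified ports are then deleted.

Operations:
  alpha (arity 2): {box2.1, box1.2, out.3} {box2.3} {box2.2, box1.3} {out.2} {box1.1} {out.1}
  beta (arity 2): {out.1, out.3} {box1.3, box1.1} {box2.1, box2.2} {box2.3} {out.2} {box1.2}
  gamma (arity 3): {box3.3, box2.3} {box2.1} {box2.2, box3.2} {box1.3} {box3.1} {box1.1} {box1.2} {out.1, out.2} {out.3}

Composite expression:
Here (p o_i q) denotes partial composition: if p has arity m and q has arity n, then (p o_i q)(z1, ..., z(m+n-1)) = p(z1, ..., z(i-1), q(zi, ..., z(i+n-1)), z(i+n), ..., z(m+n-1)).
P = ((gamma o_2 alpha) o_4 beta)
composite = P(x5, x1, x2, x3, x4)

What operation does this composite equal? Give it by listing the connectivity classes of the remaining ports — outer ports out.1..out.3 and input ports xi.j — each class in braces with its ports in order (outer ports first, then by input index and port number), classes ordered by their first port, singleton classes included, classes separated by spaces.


Two ports join when wires chain via gamma-identified ports.
stage alpha: inputs (x1, x2), connectivity {out.1} {out.2} {out.3, x1.2, x2.1} {x1.1} {x1.3, x2.2} {x2.3}, out.j its boundary
stage beta: inputs (x3, x4), connectivity {out.1, out.3} {out.2} {x3.1, x3.3} {x3.2} {x4.1, x4.2} {x4.3}, out.j its boundary
stage gamma: inputs (x5, x1, x2, x3, x4), connectivity {out.1, out.2} {out.3} {x1.1} {x1.2, x2.1} {x1.3, x2.2} {x2.3} {x3.1, x3.3} {x3.2} {x4.1, x4.2} {x4.3} {x5.1} {x5.2} {x5.3}, out.j its boundary

{out.1, out.2} {out.3} {x1.1} {x1.2, x2.1} {x1.3, x2.2} {x2.3} {x3.1, x3.3} {x3.2} {x4.1, x4.2} {x4.3} {x5.1} {x5.2} {x5.3}


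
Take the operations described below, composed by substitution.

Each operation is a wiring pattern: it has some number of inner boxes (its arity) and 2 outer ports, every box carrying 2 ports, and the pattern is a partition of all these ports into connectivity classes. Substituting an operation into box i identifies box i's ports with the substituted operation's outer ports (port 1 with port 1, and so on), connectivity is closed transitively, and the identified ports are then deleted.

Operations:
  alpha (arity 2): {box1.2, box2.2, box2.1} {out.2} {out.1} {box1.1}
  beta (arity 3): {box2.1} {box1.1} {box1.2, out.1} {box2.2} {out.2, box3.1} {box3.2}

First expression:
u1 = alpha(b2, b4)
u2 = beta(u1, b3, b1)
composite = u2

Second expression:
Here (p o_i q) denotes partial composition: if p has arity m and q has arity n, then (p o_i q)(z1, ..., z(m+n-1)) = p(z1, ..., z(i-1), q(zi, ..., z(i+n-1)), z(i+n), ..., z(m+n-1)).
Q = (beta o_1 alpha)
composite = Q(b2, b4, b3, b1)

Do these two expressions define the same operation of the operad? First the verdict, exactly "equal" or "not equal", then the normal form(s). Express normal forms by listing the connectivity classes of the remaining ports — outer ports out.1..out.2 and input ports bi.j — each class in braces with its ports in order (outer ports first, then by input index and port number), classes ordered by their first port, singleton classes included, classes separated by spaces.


equal: each reduces to {out.1} {out.2, b1.1} {b1.2} {b2.1} {b2.2, b4.1, b4.2} {b3.1} {b3.2}

The first expression, normalized: {out.1} {out.2, b1.1} {b1.2} {b2.1} {b2.2, b4.1, b4.2} {b3.1} {b3.2}
The second expression, normalized: {out.1} {out.2, b1.1} {b1.2} {b2.1} {b2.2, b4.1, b4.2} {b3.1} {b3.2}
Both agree, so they are equal.


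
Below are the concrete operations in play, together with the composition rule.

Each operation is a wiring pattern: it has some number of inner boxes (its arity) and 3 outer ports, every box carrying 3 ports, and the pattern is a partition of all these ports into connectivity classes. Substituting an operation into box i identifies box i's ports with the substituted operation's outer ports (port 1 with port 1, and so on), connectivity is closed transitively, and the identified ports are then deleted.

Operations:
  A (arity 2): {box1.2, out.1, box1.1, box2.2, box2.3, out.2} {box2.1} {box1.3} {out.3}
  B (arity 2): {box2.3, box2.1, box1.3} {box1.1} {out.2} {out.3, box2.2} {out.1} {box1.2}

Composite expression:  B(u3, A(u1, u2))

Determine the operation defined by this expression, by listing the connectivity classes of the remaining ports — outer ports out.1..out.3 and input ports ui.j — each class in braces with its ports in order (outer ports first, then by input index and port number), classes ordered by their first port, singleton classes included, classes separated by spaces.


{out.1} {out.2} {out.3, u1.1, u1.2, u2.2, u2.3, u3.3} {u1.3} {u2.1} {u3.1} {u3.2}

Reachability decides: close wires over B-identified ports.
A over (u1, u2) gives {out.1, out.2, u1.1, u1.2, u2.2, u2.3} {out.3} {u1.3} {u2.1}, out.j being that stage's outer ports
B over (u3, u1, u2) gives {out.1} {out.2} {out.3, u1.1, u1.2, u2.2, u2.3, u3.3} {u1.3} {u2.1} {u3.1} {u3.2}, out.j being that stage's outer ports


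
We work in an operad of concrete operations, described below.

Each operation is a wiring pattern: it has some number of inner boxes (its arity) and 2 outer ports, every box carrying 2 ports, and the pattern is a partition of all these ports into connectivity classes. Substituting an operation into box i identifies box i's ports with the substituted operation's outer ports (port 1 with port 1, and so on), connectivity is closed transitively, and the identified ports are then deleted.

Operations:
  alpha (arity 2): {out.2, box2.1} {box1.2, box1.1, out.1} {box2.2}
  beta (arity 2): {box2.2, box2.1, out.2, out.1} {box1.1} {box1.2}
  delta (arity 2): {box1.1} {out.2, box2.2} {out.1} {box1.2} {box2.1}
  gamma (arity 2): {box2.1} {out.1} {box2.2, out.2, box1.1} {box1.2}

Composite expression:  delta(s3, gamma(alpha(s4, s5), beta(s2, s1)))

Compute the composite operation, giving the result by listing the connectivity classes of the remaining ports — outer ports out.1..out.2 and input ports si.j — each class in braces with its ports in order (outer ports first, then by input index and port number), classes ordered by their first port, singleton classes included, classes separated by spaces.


Reachability decides: close wires over delta-identified ports.
through alpha, on inputs (s4, s5): {out.1, s4.1, s4.2} {out.2, s5.1} {s5.2} (out.j = stage outer ports)
through beta, on inputs (s2, s1): {out.1, out.2, s1.1, s1.2} {s2.1} {s2.2} (out.j = stage outer ports)
through gamma, on inputs (s4, s5, s2, s1): {out.1} {out.2, s1.1, s1.2, s4.1, s4.2} {s2.1} {s2.2} {s5.1} {s5.2} (out.j = stage outer ports)
through delta, on inputs (s3, s4, s5, s2, s1): {out.1} {out.2, s1.1, s1.2, s4.1, s4.2} {s2.1} {s2.2} {s3.1} {s3.2} {s5.1} {s5.2} (out.j = stage outer ports)

{out.1} {out.2, s1.1, s1.2, s4.1, s4.2} {s2.1} {s2.2} {s3.1} {s3.2} {s5.1} {s5.2}


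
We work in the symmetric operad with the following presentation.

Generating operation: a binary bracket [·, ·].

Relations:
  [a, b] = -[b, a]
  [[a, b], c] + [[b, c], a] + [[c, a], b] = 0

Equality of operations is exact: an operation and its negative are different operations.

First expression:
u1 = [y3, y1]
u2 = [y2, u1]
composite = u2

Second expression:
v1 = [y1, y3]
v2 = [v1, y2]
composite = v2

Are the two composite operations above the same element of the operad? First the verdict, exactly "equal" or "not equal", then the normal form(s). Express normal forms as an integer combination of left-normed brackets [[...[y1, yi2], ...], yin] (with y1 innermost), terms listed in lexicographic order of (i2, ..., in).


equal: each reduces to [[y1, y3], y2]

The first expression reduces to [[y1, y3], y2]
The second expression reduces to [[y1, y3], y2]
Same normal form: equal.


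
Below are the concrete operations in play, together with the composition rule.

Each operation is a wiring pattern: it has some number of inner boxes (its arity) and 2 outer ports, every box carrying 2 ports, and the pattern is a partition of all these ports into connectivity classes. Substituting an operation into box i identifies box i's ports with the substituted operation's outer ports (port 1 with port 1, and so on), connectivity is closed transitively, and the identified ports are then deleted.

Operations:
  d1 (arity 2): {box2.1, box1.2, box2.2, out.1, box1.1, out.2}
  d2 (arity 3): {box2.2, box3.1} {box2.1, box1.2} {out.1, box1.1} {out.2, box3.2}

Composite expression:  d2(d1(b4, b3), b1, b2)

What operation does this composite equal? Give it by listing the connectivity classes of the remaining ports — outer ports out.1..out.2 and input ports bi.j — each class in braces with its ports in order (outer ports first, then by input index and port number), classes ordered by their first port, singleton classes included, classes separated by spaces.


{out.1, b1.1, b3.1, b3.2, b4.1, b4.2} {out.2, b2.2} {b1.2, b2.1}

Connectivity passes through glued d2-boundaries; trace each wire chain.
stage d1: inputs (b4, b3), connectivity {out.1, out.2, b3.1, b3.2, b4.1, b4.2}, out.j its boundary
stage d2: inputs (b4, b3, b1, b2), connectivity {out.1, b1.1, b3.1, b3.2, b4.1, b4.2} {out.2, b2.2} {b1.2, b2.1}, out.j its boundary


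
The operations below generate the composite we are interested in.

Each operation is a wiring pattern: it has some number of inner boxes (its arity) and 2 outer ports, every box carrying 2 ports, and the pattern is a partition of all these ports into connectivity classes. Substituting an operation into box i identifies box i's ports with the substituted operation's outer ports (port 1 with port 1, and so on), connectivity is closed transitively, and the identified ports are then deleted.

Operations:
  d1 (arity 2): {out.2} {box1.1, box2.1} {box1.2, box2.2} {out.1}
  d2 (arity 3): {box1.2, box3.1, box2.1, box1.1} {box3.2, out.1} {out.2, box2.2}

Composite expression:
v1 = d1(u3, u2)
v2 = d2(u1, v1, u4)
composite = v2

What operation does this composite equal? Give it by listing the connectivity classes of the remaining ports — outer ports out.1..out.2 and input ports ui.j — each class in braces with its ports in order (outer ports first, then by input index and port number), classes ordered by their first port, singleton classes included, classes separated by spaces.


{out.1, u4.2} {out.2} {u1.1, u1.2, u4.1} {u2.1, u3.1} {u2.2, u3.2}


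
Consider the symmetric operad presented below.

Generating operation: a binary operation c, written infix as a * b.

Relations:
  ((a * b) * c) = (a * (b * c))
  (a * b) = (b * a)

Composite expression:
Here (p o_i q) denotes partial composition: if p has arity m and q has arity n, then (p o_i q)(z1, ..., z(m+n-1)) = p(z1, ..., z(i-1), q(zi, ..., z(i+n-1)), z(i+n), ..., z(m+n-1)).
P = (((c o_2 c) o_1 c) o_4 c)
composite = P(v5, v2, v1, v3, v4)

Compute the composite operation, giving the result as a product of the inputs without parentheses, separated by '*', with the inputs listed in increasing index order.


v1 * v2 * v3 * v4 * v5

Key point: c commutes, so take the v-inputs in any fixed order.
(v5 * v2) flattens to v5 * v2
(v3 * v4) flattens to v3 * v4
(v1 * (v3 * v4)) flattens to v1 * v3 * v4
((v5 * v2) * (v1 * (v3 * v4))) flattens to v5 * v2 * v1 * v3 * v4
sorting the factors by input index: v1 * v2 * v3 * v4 * v5


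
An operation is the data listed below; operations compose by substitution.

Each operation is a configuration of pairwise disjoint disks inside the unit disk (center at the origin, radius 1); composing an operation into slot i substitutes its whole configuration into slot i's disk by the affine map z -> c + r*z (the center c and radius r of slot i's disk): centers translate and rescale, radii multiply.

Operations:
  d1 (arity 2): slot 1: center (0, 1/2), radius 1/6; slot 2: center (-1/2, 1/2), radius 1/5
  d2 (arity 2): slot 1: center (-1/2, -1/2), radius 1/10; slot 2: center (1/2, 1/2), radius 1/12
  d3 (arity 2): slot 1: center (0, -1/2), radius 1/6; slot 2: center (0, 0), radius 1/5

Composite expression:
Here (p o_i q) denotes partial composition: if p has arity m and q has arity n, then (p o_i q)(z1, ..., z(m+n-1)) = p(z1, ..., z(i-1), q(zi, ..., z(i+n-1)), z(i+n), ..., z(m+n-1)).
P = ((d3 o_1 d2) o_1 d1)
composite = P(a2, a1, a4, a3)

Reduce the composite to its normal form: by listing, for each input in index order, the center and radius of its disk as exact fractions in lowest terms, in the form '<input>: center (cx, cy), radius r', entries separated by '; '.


a1: center (-11/120, -23/40), radius 1/300; a2: center (-1/12, -23/40), radius 1/360; a3: center (0, 0), radius 1/5; a4: center (1/12, -5/12), radius 1/72

Only the slot chain above each a matters under d3; compose those maps.
input a2: applying the 3 nested substitutions gives center (-1/12, -23/40), radius 1/360
input a1: applying the 3 nested substitutions gives center (-11/120, -23/40), radius 1/300
input a4: applying the 2 nested substitutions gives center (1/12, -5/12), radius 1/72
input a3: applying the 1 nested substitution gives center (0, 0), radius 1/5


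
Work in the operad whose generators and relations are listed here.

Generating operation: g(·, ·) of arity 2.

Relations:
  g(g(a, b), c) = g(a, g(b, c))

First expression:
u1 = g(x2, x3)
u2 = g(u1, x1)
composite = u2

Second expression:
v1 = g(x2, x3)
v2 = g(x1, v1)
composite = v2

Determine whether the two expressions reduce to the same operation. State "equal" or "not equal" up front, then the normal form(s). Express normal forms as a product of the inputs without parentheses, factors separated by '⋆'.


Normal form of the first expression: x2 ⋆ x3 ⋆ x1
Normal form of the second expression: x1 ⋆ x2 ⋆ x3
Different reductions; not equal.

not equal; first: x2 ⋆ x3 ⋆ x1; second: x1 ⋆ x2 ⋆ x3


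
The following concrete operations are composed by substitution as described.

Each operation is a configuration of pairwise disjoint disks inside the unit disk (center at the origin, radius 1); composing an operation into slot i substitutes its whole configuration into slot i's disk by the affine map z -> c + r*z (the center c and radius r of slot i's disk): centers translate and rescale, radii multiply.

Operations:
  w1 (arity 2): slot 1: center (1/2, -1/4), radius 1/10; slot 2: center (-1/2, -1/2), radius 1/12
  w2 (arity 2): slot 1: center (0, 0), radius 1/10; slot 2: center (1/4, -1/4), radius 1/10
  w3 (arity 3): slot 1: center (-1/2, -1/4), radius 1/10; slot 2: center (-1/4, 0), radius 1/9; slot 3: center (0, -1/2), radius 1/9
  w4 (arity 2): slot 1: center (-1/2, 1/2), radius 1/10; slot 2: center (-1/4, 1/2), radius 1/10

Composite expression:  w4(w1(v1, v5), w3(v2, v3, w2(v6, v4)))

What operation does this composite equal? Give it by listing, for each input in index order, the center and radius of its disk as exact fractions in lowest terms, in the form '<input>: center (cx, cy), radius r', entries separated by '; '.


v1: center (-9/20, 19/40), radius 1/100; v2: center (-3/10, 19/40), radius 1/100; v3: center (-11/40, 1/2), radius 1/90; v4: center (-89/360, 161/360), radius 1/900; v5: center (-11/20, 9/20), radius 1/120; v6: center (-1/4, 9/20), radius 1/900

Below w4, radii multiply path by path; the v-disk centers shift.
for v1, the 2-step affine chain lands on center (-9/20, 19/40), radius 1/100
for v5, the 2-step affine chain lands on center (-11/20, 9/20), radius 1/120
for v2, the 2-step affine chain lands on center (-3/10, 19/40), radius 1/100
for v3, the 2-step affine chain lands on center (-11/40, 1/2), radius 1/90
for v6, the 3-step affine chain lands on center (-1/4, 9/20), radius 1/900
for v4, the 3-step affine chain lands on center (-89/360, 161/360), radius 1/900


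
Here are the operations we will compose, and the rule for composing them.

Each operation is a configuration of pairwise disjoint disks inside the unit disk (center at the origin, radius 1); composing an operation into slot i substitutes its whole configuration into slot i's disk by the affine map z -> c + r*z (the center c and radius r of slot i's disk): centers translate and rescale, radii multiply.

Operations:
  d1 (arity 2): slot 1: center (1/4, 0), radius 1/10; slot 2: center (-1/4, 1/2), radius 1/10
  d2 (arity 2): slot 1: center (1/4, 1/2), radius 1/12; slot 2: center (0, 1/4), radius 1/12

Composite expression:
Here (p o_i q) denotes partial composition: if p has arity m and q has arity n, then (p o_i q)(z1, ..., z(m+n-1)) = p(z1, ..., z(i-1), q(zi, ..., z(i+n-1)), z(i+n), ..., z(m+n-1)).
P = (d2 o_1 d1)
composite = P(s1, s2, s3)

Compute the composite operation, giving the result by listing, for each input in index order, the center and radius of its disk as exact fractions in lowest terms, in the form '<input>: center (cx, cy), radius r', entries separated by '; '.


s1: center (13/48, 1/2), radius 1/120; s2: center (11/48, 13/24), radius 1/120; s3: center (0, 1/4), radius 1/12

Below d2, radii multiply path by path; the s-disk centers shift.
for s1, the 2-step affine chain lands on center (13/48, 1/2), radius 1/120
for s2, the 2-step affine chain lands on center (11/48, 13/24), radius 1/120
for s3, the 1-step affine chain lands on center (0, 1/4), radius 1/12


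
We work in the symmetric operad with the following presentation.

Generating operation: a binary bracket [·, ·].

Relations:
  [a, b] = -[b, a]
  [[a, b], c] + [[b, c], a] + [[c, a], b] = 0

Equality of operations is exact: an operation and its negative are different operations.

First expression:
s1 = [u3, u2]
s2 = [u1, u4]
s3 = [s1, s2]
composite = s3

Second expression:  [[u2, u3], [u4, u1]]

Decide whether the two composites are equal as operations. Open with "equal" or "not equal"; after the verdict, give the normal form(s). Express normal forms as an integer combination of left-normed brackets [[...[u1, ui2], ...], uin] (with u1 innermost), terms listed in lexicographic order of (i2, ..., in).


Reducing the first expression gives [[[u1, u4], u2], u3] - [[[u1, u4], u3], u2]
Reducing the second expression gives [[[u1, u4], u2], u3] - [[[u1, u4], u3], u2]
The normal forms match — equal.

equal — both sides give [[[u1, u4], u2], u3] - [[[u1, u4], u3], u2]


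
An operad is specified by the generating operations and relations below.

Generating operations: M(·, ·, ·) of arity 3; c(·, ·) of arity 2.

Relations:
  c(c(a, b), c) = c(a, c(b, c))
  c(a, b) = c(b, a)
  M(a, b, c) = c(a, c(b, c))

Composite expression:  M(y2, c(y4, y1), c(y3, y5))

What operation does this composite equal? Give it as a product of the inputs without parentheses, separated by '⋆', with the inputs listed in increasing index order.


y1 ⋆ y2 ⋆ y3 ⋆ y4 ⋆ y5


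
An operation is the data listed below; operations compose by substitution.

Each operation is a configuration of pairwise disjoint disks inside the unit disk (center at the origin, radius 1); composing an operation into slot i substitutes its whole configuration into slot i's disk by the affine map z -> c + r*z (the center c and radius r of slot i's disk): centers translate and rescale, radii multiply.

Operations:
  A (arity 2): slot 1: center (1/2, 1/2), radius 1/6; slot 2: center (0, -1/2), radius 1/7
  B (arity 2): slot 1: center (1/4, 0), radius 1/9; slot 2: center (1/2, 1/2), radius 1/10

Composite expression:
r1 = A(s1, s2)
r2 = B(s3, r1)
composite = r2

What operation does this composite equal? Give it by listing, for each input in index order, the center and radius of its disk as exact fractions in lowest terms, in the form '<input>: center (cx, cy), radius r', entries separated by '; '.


s1: center (11/20, 11/20), radius 1/60; s2: center (1/2, 9/20), radius 1/70; s3: center (1/4, 0), radius 1/9


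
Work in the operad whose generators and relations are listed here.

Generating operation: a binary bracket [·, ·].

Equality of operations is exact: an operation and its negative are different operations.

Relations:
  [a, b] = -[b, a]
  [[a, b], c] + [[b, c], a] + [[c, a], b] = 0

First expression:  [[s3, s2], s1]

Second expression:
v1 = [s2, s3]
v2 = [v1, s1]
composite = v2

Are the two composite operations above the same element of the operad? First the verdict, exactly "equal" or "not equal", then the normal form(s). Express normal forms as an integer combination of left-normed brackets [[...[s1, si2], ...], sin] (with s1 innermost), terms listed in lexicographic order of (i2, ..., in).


not equal; first: [[s1, s2], s3] - [[s1, s3], s2]; second: -[[s1, s2], s3] + [[s1, s3], s2]

In normal form, the first expression is [[s1, s2], s3] - [[s1, s3], s2]
In normal form, the second expression is -[[s1, s2], s3] + [[s1, s3], s2]
They disagree, so not equal.


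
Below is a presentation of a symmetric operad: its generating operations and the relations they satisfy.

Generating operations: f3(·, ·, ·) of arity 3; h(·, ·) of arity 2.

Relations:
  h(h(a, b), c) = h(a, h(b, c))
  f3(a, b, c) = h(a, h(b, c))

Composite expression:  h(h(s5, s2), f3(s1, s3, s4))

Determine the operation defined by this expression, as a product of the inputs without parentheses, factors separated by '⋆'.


s5 ⋆ s2 ⋆ s1 ⋆ s3 ⋆ s4

Key point: h is associative — brackets drop, the s-order remains.
h(s5, s2) spells out as s5 ⋆ s2
f3(s1, s3, s4) spells out as s1 ⋆ s3 ⋆ s4
h(h(s5, s2), f3(s1, s3, s4)) spells out as s5 ⋆ s2 ⋆ s1 ⋆ s3 ⋆ s4


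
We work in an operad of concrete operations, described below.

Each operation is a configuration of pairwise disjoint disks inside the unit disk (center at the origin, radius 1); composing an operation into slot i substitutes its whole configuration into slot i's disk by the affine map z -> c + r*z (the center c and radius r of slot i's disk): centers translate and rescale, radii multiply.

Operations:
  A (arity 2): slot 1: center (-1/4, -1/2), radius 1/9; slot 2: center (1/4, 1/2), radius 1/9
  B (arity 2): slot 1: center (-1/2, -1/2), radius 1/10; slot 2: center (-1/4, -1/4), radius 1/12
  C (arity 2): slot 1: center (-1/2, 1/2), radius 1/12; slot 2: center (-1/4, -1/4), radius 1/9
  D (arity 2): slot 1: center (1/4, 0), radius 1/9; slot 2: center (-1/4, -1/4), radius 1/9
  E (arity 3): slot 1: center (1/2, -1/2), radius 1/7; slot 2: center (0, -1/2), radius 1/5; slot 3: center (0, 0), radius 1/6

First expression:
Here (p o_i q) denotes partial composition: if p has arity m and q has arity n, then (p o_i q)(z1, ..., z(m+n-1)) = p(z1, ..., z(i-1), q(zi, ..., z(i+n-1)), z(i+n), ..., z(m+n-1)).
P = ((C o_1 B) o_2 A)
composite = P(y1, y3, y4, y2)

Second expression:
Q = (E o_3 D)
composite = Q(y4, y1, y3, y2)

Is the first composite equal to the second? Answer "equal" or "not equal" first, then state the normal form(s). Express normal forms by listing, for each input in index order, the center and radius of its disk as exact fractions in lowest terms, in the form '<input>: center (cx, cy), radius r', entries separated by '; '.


not equal — first y1: center (-13/24, 11/24), radius 1/120; y2: center (-1/4, -1/4), radius 1/9; y3: center (-301/576, 137/288), radius 1/1296; y4: center (-299/576, 139/288), radius 1/1296, second y1: center (0, -1/2), radius 1/5; y2: center (-1/24, -1/24), radius 1/54; y3: center (1/24, 0), radius 1/54; y4: center (1/2, -1/2), radius 1/7


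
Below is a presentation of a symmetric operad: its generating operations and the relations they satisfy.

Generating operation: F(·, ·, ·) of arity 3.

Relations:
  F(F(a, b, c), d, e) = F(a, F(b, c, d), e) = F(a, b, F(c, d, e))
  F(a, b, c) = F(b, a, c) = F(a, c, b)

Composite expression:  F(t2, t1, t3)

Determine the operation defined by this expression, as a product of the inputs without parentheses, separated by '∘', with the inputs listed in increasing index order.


t1 ∘ t2 ∘ t3

Both nesting and order wash out for F; what remains is which t's occur.
F(t2, t1, t3) spells out as t2 ∘ t1 ∘ t3
rearranged into index order: t1 ∘ t2 ∘ t3
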